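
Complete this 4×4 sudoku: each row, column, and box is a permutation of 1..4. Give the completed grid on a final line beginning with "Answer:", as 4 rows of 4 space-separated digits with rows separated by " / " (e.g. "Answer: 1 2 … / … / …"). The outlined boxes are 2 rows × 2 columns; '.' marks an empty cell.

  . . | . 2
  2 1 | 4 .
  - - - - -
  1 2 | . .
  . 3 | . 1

Step 1. [r2c4∈{3}] r2c4 has the single candidate 3. So r2c4=3.
Step 2. [r1c2∈{4}] r1c2 is down to just 4. So r1c2=4.
Step 3. [r3c3∈{3}] nothing but 3 survives at r3c3. So r3c3=3.
Step 4. [r3c4∈{4}] nothing but 4 survives at r3c4. So r3c4=4.
Step 5. [r1c1∈{3}] r1c1 is down to just 3 ⇒ r1c1=3.
Step 6. [r4c1∈{4}] r4c1's peers cover all but 4. So r4c1=4.
Step 7. [r4c3∈{2}] r4c3 is down to just 2 ⇒ r4c3=2.
Step 8. [r1c3∈{1}] r1c3's peers cover all but 1, so r1c3=1.

Answer: 3 4 1 2 / 2 1 4 3 / 1 2 3 4 / 4 3 2 1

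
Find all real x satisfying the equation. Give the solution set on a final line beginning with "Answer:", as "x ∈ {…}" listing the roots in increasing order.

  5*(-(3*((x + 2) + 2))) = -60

Step 1. [5*(-(3*((x + 2) + 2))) = -60] 5 out front; divide by 5, so div: -(3*((x + 2) + 2)) = -12.
Step 2. [-(3*((x + 2) + 2)) = -12] flip signs both sides, so neg: 3*((x + 2) + 2) = 12.
Step 3. [3*((x + 2) + 2) = 12] 3·(inner) — divide through by 3 ⇒ div: (x + 2) + 2 = 4.
Step 4. [(x + 2) + 2 = 4] 2 comes off first (subtract 2). So sub: x + 2 = 2.
Step 5. [x + 2 = 2] +2 is outermost — subtract 2 both sides. So sub: x = 0.

Answer: x ∈ {0}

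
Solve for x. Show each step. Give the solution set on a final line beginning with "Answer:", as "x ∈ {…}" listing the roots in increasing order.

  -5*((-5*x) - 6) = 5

Step 1. [-5*((-5*x) - 6) = 5] -5 out front; divide by -5, so div: (-5*x) - 6 = -1.
Step 2. [(-5*x) - 6 = -1] 6 comes off first (add 6) ⇒ sub: -5*x = 5.
Step 3. [-5*x = 5] -5·(inner) — divide through by -5 ⇒ div: x = -1.

Answer: x ∈ {-1}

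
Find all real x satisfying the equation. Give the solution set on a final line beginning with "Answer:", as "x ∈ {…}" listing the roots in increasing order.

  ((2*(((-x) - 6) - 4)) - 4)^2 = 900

Step 1. [((2*(((-x) - 6) - 4)) - 4)^2 = 900] 900 ≥ 0, LHS is (·)² — take ±√ ⇒ sqrt: (2*(((-x) - 6) - 4)) - 4 = 30 or -30.
Step 2. [(2*(((-x) - 6) - 4)) - 4 = 30 or -30] -4 is outermost — add 4 both sides ⇒ sub: 2*(((-x) - 6) - 4) = 34 or -26.
Step 3. [2*(((-x) - 6) - 4) = 34 or -26] leading coefficient 2: divide by 2 ⇒ div: ((-x) - 6) - 4 = 17 or -13.
Step 4. [((-x) - 6) - 4 = 17 or -13] the outer -4 inverts by adding 4. So sub: (-x) - 6 = 21 or -9.
Step 5. [(-x) - 6 = 21 or -9] add 6: x sits inside (… - 6). So sub: -x = 27 or -3.
Step 6. [-x = 27 or -3] LHS negated; negate both sides, so neg: x = -27 or 3.

Answer: x ∈ {-27, 3}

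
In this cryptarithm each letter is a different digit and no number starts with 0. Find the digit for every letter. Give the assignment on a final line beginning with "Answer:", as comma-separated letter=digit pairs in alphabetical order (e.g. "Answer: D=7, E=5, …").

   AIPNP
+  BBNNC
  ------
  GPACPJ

Step 1. [G] the sum has 6 digits but both addends have 5; that extra leading digit G is the final carry, namely 1. So G=1.
Step 2. [col 1: P + C ≡ J (mod 10)] P=4 is one option consistent with column 1 (P + C ≡ J (mod 10), carry-in 0) — take it, so P=4.
Step 3. [col 1: P + C ≡ J (mod 10)] several values work for J in column 1 (P + C ≡ J (mod 10), carry-in 0); try J=6, so J=6.
Step 4. [col 1: P + C ≡ J (mod 10)] column 1: given P=4, J=6, carry-in 0, and digits 1,4,6 already taken and all letters distinct, P+C≡J (mod 10) forces C=2 ⇒ C=2.
Step 5. [col 2: N + N ≡ P (mod 10)] column 2 reads N+N+carry(0)=P with P=4; with digits 1,2,4,6 already taken and all letters distinct, the only value for N is 7. So N=7.
Step 6. [col 4: I + B ≡ A (mod 10)] column 4: given nothing yet, carry-in 1, and digits 1,2,4,6,7 already taken and all letters distinct, I+B≡A (mod 10) forces A=9. So A=9.
Step 7. [col 4: I + B ≡ A (mod 10)] B=5 is one option consistent with column 4 (I + B ≡ A (mod 10), carry-in 1) — take it, so B=5.
Step 8. [col 4: I + B ≡ A (mod 10)] from column 4 (B=5, A=9, carry-in 1, digits 1,2,4,5,6,7,9 already taken and all letters distinct): I must equal 3 ⇒ I=3.

Answer: A=9, B=5, C=2, G=1, I=3, J=6, N=7, P=4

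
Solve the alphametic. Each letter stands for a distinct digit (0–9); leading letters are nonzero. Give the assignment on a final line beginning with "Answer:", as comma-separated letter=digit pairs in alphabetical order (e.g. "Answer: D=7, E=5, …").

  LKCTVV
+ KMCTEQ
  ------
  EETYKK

Step 1. [col 1: V + Q ≡ K (mod 10)] K=4 is one option consistent with column 1 (V + Q ≡ K (mod 10), carry-in 0) — take it ⇒ K=4.
Step 2. [col 1: V + Q ≡ K (mod 10)] V=6 is one option consistent with column 1 (V + Q ≡ K (mod 10), carry-in 0) — take it. So V=6.
Step 3. [col 1: V + Q ≡ K (mod 10)] column 1: given V=6, K=4, carry-in 0, and digits 4,6 already taken and all letters distinct, V+Q≡K (mod 10) forces Q=8. So Q=8.
Step 4. [col 2: V + E ≡ K (mod 10)] in column 2 we have V+E≡K with carry-in 1; given V=6, K=4 and digits 4,6,8 already taken and all letters distinct, that pins E to 7, so E=7.
Step 5. [col 3: T + T ≡ Y (mod 10)] column 3 (T + T ≡ Y (mod 10), carry-in 1) doesn't pin Y yet; pick Y=1 and continue. So Y=1.
Step 6. [col 3: T + T ≡ Y (mod 10)] several values work for T in column 3 (T + T ≡ Y (mod 10), carry-in 1); try T=0, so T=0.
Step 7. [col 4: C + C ≡ T (mod 10)] column 4: given T=0, carry-in 0, and digits 0,1,4,6,7,8 already taken and all letters distinct, C+C≡T (mod 10) forces C=5 ⇒ C=5.
Step 8. [col 5: K + M ≡ E (mod 10)] column 5: given K=4, E=7, carry-in 1, and digits 0,1,4,5,6,7,8 already taken and all letters distinct, K+M≡E (mod 10) forces M=2 ⇒ M=2.
Step 9. [col 6: L + K ≡ E (mod 10)] in column 6 we have L+K≡E with carry-in 0; given K=4, E=7 and digits 0,1,2,4,5,6,7,8 already taken and all letters distinct, that pins L to 3. So L=3.

Answer: C=5, E=7, K=4, L=3, M=2, Q=8, T=0, V=6, Y=1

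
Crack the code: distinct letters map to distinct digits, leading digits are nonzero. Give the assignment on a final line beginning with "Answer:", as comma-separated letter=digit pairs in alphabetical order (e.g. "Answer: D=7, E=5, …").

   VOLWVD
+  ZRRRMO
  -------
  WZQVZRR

Step 1. [col 1: D + O ≡ R (mod 10)] column 1 (D + O ≡ R (mod 10), carry-in 0) doesn't pin R yet; pick R=6 and continue ⇒ R=6.
Step 2. [W] W is the leading digit of a 7-digit sum of two 6-digit numbers; the final carry is exactly 1. So W=1.
Step 3. [col 1: D + O ≡ R (mod 10)] column 1 (D + O ≡ R (mod 10), carry-in 0) doesn't pin D yet; pick D=2 and continue, so D=2.
Step 4. [col 1: D + O ≡ R (mod 10)] column 1 reads D+O+carry(0)=R with D=2, R=6; with digits 1,2,6 already taken and all letters distinct, the only value for O is 4 ⇒ O=4.
Step 5. [col 2: V + M ≡ R (mod 10)] several values work for M in column 2 (V + M ≡ R (mod 10), carry-in 0); try M=7. So M=7.
Step 6. [col 2: V + M ≡ R (mod 10)] column 2 reads V+M+carry(0)=R with M=7, R=6; with digits 1,2,4,6,7 already taken and all letters distinct, the only value for V is 9 ⇒ V=9.
Step 7. [col 3: W + R ≡ Z (mod 10)] in column 3 we have W+R≡Z with carry-in 1; given W=1, R=6 and digits 1,2,4,6,7,9 already taken and all letters distinct, that pins Z to 8. So Z=8.
Step 8. [col 4: L + R ≡ V (mod 10)] from column 4 (R=6, V=9, carry-in 0, digits 1,2,4,6,7,8,9 already taken and all letters distinct): L must equal 3, so L=3.
Step 9. [col 5: O + R ≡ Q (mod 10)] in column 5 we have O+R≡Q with carry-in 0; given O=4, R=6 and digits 1,2,3,4,6,7,8,9 already taken and all letters distinct, that pins Q to 0, so Q=0.

Answer: D=2, L=3, M=7, O=4, Q=0, R=6, V=9, W=1, Z=8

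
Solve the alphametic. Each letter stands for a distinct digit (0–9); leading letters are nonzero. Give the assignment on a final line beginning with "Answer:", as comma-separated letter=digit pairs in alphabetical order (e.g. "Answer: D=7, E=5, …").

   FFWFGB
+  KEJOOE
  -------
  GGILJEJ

Step 1. [G] the sum has 7 digits but both addends have 6; that extra leading digit G is the final carry, namely 1 ⇒ G=1.
Step 2. [col 1: B + E ≡ J (mod 10)] E=3 is one option consistent with column 1 (B + E ≡ J (mod 10), carry-in 0) — take it. So E=3.
Step 3. [col 1: B + E ≡ J (mod 10)] column 1 (B + E ≡ J (mod 10), carry-in 0) doesn't pin J yet; pick J=8 and continue, so J=8.
Step 4. [col 1: B + E ≡ J (mod 10)] column 1: given E=3, J=8, carry-in 0, and digits 1,3,8 already taken and all letters distinct, B+E≡J (mod 10) forces B=5. So B=5.
Step 5. [col 2: G + O ≡ E (mod 10)] column 2 reads G+O+carry(0)=E with G=1, E=3; with digits 1,3,5,8 already taken and all letters distinct, the only value for O is 2. So O=2.
Step 6. [col 3: F + O ≡ J (mod 10)] column 3: given O=2, J=8, carry-in 0, and digits 1,2,3,5,8 already taken and all letters distinct, F+O≡J (mod 10) forces F=6. So F=6.
Step 7. [col 4: W + J ≡ L (mod 10)] column 4 reads W+J+carry(0)=L with J=8; with digits 1,2,3,5,6,8 already taken and all letters distinct, the only value for L is 7. So L=7.
Step 8. [col 4: W + J ≡ L (mod 10)] column 4: given J=8, L=7, carry-in 0, and digits 1,2,3,5,6,7,8 already taken and all letters distinct, W+J≡L (mod 10) forces W=9 ⇒ W=9.
Step 9. [col 5: F + E ≡ I (mod 10)] column 5: given F=6, E=3, carry-in 1, and digits 1,2,3,5,6,7,8,9 already taken and all letters distinct, F+E≡I (mod 10) forces I=0, so I=0.
Step 10. [col 6: F + K ≡ G (mod 10)] column 6 reads F+K+carry(1)=G with F=6, G=1; with digits 0,1,2,3,5,6,7,8,9 already taken and all letters distinct, the only value for K is 4. So K=4.

Answer: B=5, E=3, F=6, G=1, I=0, J=8, K=4, L=7, O=2, W=9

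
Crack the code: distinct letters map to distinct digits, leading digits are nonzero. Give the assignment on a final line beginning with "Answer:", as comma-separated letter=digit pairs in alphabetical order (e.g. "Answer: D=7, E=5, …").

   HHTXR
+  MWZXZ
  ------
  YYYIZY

Step 1. [col 1: R + Z ≡ Y (mod 10)] Y=1 is one option consistent with column 1 (R + Z ≡ Y (mod 10), carry-in 0) — take it ⇒ Y=1.
Step 2. [col 1: R + Z ≡ Y (mod 10)] several values work for Z in column 1 (R + Z ≡ Y (mod 10), carry-in 0); try Z=5. So Z=5.
Step 3. [col 1: R + Z ≡ Y (mod 10)] column 1: given Z=5, Y=1, carry-in 0, and digits 1,5 already taken and all letters distinct, R+Z≡Y (mod 10) forces R=6 ⇒ R=6.
Step 4. [col 2: X + X ≡ Z (mod 10)] X=2 is one option consistent with column 2 (X + X ≡ Z (mod 10), carry-in 1) — take it. So X=2.
Step 5. [col 3: T + Z ≡ I (mod 10)] no forcing yet in column 3 (carry-in 0); T=4 is free and consistent — try it ⇒ T=4.
Step 6. [col 3: T + Z ≡ I (mod 10)] column 3: given T=4, Z=5, carry-in 0, and digits 1,2,4,5,6 already taken and all letters distinct, T+Z≡I (mod 10) forces I=9, so I=9.
Step 7. [col 4: H + W ≡ Y (mod 10)] several values work for H in column 4 (H + W ≡ Y (mod 10), carry-in 0); try H=3, so H=3.
Step 8. [col 4: H + W ≡ Y (mod 10)] in column 4 we have H+W≡Y with carry-in 0; given H=3, Y=1 and digits 1,2,3,4,5,6,9 already taken and all letters distinct, that pins W to 8 ⇒ W=8.
Step 9. [col 5: H + M ≡ Y (mod 10)] in column 5 we have H+M≡Y with carry-in 1; given H=3, Y=1 and digits 1,2,3,4,5,6,8,9 already taken and all letters distinct, that pins M to 7. So M=7.

Answer: H=3, I=9, M=7, R=6, T=4, W=8, X=2, Y=1, Z=5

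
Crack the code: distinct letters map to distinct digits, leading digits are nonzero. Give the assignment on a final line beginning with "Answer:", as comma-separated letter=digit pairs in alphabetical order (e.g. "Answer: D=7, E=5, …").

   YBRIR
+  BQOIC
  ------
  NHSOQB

Step 1. [N] N is the leading digit of a 6-digit sum of two 5-digit numbers; the final carry is exactly 1, so N=1.
Step 2. [col 1: R + C ≡ B (mod 10)] column 1 (R + C ≡ B (mod 10), carry-in 0) doesn't pin R yet; pick R=9 and continue. So R=9.
Step 3. [col 1: R + C ≡ B (mod 10)] no forcing yet in column 1 (carry-in 0); B=5 is free and consistent — try it, so B=5.
Step 4. [col 1: R + C ≡ B (mod 10)] column 1 reads R+C+carry(0)=B with R=9, B=5; with digits 1,5,9 already taken and all letters distinct, the only value for C is 6. So C=6.
Step 5. [col 2: I + I ≡ Q (mod 10)] from column 2 (nothing yet, carry-in 1, digits 1,5,6,9 already taken and all letters distinct): Q must equal 7. So Q=7.
Step 6. [col 2: I + I ≡ Q (mod 10)] no forcing yet in column 2 (carry-in 1); I=8 is free and consistent — try it ⇒ I=8.
Step 7. [col 3: R + O ≡ O (mod 10)] no forcing yet in column 3 (carry-in 1); O=2 is free and consistent — try it. So O=2.
Step 8. [col 4: B + Q ≡ S (mod 10)] in column 4 we have B+Q≡S with carry-in 1; given B=5, Q=7 and digits 1,2,5,6,7,8,9 already taken and all letters distinct, that pins S to 3, so S=3.
Step 9. [col 5: Y + B ≡ H (mod 10)] column 5 reads Y+B+carry(1)=H with B=5; with digits 1,2,3,5,6,7,8,9 already taken and all letters distinct, the only value for H is 0. So H=0.
Step 10. [col 5: Y + B ≡ H (mod 10)] in column 5 we have Y+B≡H with carry-in 1; given B=5, H=0 and digits 0,1,2,3,5,6,7,8,9 already taken and all letters distinct, that pins Y to 4. So Y=4.

Answer: B=5, C=6, H=0, I=8, N=1, O=2, Q=7, R=9, S=3, Y=4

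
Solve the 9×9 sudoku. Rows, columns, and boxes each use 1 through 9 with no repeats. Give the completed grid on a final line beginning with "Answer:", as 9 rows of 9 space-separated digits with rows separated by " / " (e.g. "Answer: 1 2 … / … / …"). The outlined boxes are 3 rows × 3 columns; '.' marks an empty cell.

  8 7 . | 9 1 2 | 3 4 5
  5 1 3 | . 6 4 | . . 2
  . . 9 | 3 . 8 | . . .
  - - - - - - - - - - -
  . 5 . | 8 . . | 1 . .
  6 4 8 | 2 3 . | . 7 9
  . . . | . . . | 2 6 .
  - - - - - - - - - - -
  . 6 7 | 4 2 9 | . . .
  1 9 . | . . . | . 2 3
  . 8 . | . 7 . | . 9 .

Step 1. [r8c7∈{4,5,6,7,8}] r8c7 is the only open cell in row 8 admitting 7, so r8c7=7.
Step 2. [r9c7∈{4,5,6}] 4 has one home in col 7: r9c7. So r9c7=4.
Step 3. [r5c6∈{1,5}] r5c6 is the only open cell in row 5 admitting 1 ⇒ r5c6=1.
Step 4. [r9c9∈{1,6}] across box 9, 6 lands solely at r9c9. So r9c9=6.
Step 5. [r7c1∈{3}] r7c1 has the single candidate 3. So r7c1=3.
Step 6. [r7c8∈{1,5,8}] 5 has one home in col 8: r7c8 ⇒ r7c8=5.
Step 7. [r9c1∈{2}] r9c1's peers cover all but 2 ⇒ r9c1=2.
Step 8. [r9c3∈{5}] nothing but 5 survives at r9c3 ⇒ r9c3=5.
Step 9. [r6c9∈{4,8}] in row 6, 8 fits only at r6c9, so r6c9=8.
Step 10. [r6c5∈{4,5,9}] r6c5 is the only open cell in row 6 admitting 4. So r6c5=4.
Step 11. [r8c4∈{5,6}] r8c4 is the only open cell in col 4 admitting 6. So r8c4=6.
Step 12. [r6c1∈{7,9}] in row 6, 9 fits only at r6c1 ⇒ r6c1=9.
Step 13. [r6c4∈{5,7}] r6c4 is the only open cell in col 4 admitting 5 ⇒ r6c4=5.
Step 14. [r6c6∈{7}] nothing but 7 survives at r6c6. So r6c6=7.
Step 15. [r3c8∈{1}] r3c8 is down to just 1 ⇒ r3c8=1.
Step 16. [r3c5∈{5}] only 5 remains possible at r3c5 ⇒ r3c5=5.
Step 17. [r7c7∈{8}] r7c7 has the single candidate 8, so r7c7=8.
Step 18. [r8c5∈{8}] nothing but 8 survives at r8c5 ⇒ r8c5=8.
Step 19. [r8c6∈{5}] r8c6 has the single candidate 5 ⇒ r8c6=5.
Step 20. [r7c9∈{1}] r7c9 is down to just 1. So r7c9=1.
Step 21. [r3c2∈{2}] r3c2 is down to just 2 ⇒ r3c2=2.
Step 22. [r8c3∈{4}] only 4 remains possible at r8c3 ⇒ r8c3=4.
Step 23. [r3c7∈{6}] r3c7's peers cover all but 6, so r3c7=6.
Step 24. [r2c8∈{8}] nothing but 8 survives at r2c8, so r2c8=8.
Step 25. [r4c1∈{7}] r4c1 has the single candidate 7, so r4c1=7.
Step 26. [r5c7∈{5}] only 5 remains possible at r5c7. So r5c7=5.
Step 27. [r6c3∈{1}] r6c3 is down to just 1, so r6c3=1.
Step 28. [r4c8∈{3}] r4c8's peers cover all but 3 ⇒ r4c8=3.
Step 29. [r4c9∈{4}] r4c9 has the single candidate 4 ⇒ r4c9=4.
Step 30. [r1c3∈{6}] r1c3's peers cover all but 6 ⇒ r1c3=6.
Step 31. [r4c5∈{9}] r4c5's peers cover all but 9. So r4c5=9.
Step 32. [r2c4∈{7}] r2c4 has the single candidate 7. So r2c4=7.
Step 33. [r3c9∈{7}] r3c9's peers cover all but 7, so r3c9=7.
Step 34. [r9c6∈{3}] r9c6's peers cover all but 3 ⇒ r9c6=3.
Step 35. [r3c1∈{4}] r3c1 is down to just 4 ⇒ r3c1=4.
Step 36. [r6c2∈{3}] r6c2 is down to just 3 ⇒ r6c2=3.
Step 37. [r2c7∈{9}] only 9 remains possible at r2c7, so r2c7=9.
Step 38. [r9c4∈{1}] r9c4's peers cover all but 1. So r9c4=1.
Step 39. [r4c6∈{6}] r4c6 has the single candidate 6 ⇒ r4c6=6.
Step 40. [r4c3∈{2}] r4c3's peers cover all but 2, so r4c3=2.

Answer: 8 7 6 9 1 2 3 4 5 / 5 1 3 7 6 4 9 8 2 / 4 2 9 3 5 8 6 1 7 / 7 5 2 8 9 6 1 3 4 / 6 4 8 2 3 1 5 7 9 / 9 3 1 5 4 7 2 6 8 / 3 6 7 4 2 9 8 5 1 / 1 9 4 6 8 5 7 2 3 / 2 8 5 1 7 3 4 9 6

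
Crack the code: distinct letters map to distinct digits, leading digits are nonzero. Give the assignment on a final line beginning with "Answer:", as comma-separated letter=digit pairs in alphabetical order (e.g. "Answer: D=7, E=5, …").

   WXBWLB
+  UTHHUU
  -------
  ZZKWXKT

Step 1. [col 1: B + U ≡ T (mod 10)] column 1 (B + U ≡ T (mod 10), carry-in 0) doesn't pin U yet; pick U=8 and continue. So U=8.
Step 2. [Z] the sum has 7 digits but both addends have 6; that extra leading digit Z is the final carry, namely 1. So Z=1.
Step 3. [col 1: B + U ≡ T (mod 10)] no forcing yet in column 1 (carry-in 0); B=9 is free and consistent — try it. So B=9.
Step 4. [col 1: B + U ≡ T (mod 10)] column 1: given B=9, U=8, carry-in 0, and digits 1,8,9 already taken and all letters distinct, B+U≡T (mod 10) forces T=7 ⇒ T=7.
Step 5. [col 2: L + U ≡ K (mod 10)] L=5 is one option consistent with column 2 (L + U ≡ K (mod 10), carry-in 1) — take it ⇒ L=5.
Step 6. [col 2: L + U ≡ K (mod 10)] column 2 reads L+U+carry(1)=K with L=5, U=8; with digits 1,5,7,8,9 already taken and all letters distinct, the only value for K is 4, so K=4.
Step 7. [col 3: W + H ≡ X (mod 10)] column 3 (W + H ≡ X (mod 10), carry-in 1) doesn't pin H yet; pick H=3 and continue, so H=3.
Step 8. [col 3: W + H ≡ X (mod 10)] no forcing yet in column 3 (carry-in 1); X=6 is free and consistent — try it ⇒ X=6.
Step 9. [col 3: W + H ≡ X (mod 10)] in column 3 we have W+H≡X with carry-in 1; given H=3, X=6 and digits 1,3,4,5,6,7,8,9 already taken and all letters distinct, that pins W to 2. So W=2.

Answer: B=9, H=3, K=4, L=5, T=7, U=8, W=2, X=6, Z=1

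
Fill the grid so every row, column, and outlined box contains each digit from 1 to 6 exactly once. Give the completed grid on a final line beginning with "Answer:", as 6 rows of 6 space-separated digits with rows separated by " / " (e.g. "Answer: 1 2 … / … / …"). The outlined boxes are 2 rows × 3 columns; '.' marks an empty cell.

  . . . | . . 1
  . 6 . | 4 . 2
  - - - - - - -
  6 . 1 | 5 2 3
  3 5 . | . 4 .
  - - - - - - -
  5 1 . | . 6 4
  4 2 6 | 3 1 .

Step 1. [r1c2∈{3,4}] in col 2, 3 fits only at r1c2. So r1c2=3.
Step 2. [r2c3∈{5}] r2c3's peers cover all but 5, so r2c3=5.
Step 3. [r4c4∈{1,6}] row 4 places 1 nowhere but r4c4, so r4c4=1.
Step 4. [r1c1∈{2}] only 2 remains possible at r1c1, so r1c1=2.
Step 5. [r4c3∈{2}] r4c3 is down to just 2. So r4c3=2.
Step 6. [r2c1∈{1}] r2c1's peers cover all but 1. So r2c1=1.
Step 7. [r1c5∈{5}] r1c5's peers cover all but 5, so r1c5=5.
Step 8. [r6c6∈{5}] r6c6 is down to just 5. So r6c6=5.
Step 9. [r3c2∈{4}] r3c2's peers cover all but 4 ⇒ r3c2=4.
Step 10. [r4c6∈{6}] only 6 remains possible at r4c6 ⇒ r4c6=6.
Step 11. [r1c4∈{6}] r1c4 has the single candidate 6. So r1c4=6.
Step 12. [r5c4∈{2}] only 2 remains possible at r5c4 ⇒ r5c4=2.
Step 13. [r1c3∈{4}] r1c3's peers cover all but 4, so r1c3=4.
Step 14. [r2c5∈{3}] nothing but 3 survives at r2c5, so r2c5=3.
Step 15. [r5c3∈{3}] nothing but 3 survives at r5c3 ⇒ r5c3=3.

Answer: 2 3 4 6 5 1 / 1 6 5 4 3 2 / 6 4 1 5 2 3 / 3 5 2 1 4 6 / 5 1 3 2 6 4 / 4 2 6 3 1 5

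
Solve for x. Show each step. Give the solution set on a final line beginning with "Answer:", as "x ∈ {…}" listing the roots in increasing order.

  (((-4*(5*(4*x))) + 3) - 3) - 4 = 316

Step 1. [(((-4*(5*(4*x))) + 3) - 3) - 4 = 316] peel the -4: add 4 from each side, so sub: ((-4*(5*(4*x))) + 3) - 3 = 320.
Step 2. [((-4*(5*(4*x))) + 3) - 3 = 320] the outer -3 inverts by adding 3 ⇒ sub: (-4*(5*(4*x))) + 3 = 323.
Step 3. [(-4*(5*(4*x))) + 3 = 323] 3 comes off first (subtract 3), so sub: -4*(5*(4*x)) = 320.
Step 4. [-4*(5*(4*x)) = 320] divide by the outer -4 ⇒ div: 5*(4*x) = -80.
Step 5. [5*(4*x) = -80] LHS = 5·(…); ÷5 both sides. So div: 4*x = -16.
Step 6. [4*x = -16] divide by the outer 4, so div: x = -4.

Answer: x ∈ {-4}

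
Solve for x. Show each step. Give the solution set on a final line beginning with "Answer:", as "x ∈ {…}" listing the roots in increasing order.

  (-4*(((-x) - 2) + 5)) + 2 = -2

Step 1. [(-4*(((-x) - 2) + 5)) + 2 = -2] subtract 2: x sits inside (… + 2), so sub: -4*(((-x) - 2) + 5) = -4.
Step 2. [-4*(((-x) - 2) + 5) = -4] -4·(inner) — divide through by -4. So div: ((-x) - 2) + 5 = 1.
Step 3. [((-x) - 2) + 5 = 1] peel the +5: subtract 5 from each side ⇒ sub: (-x) - 2 = -4.
Step 4. [(-x) - 2 = -4] peel the -2: add 2 from each side, so sub: -x = -2.
Step 5. [-x = -2] flip signs both sides ⇒ neg: x = 2.

Answer: x ∈ {2}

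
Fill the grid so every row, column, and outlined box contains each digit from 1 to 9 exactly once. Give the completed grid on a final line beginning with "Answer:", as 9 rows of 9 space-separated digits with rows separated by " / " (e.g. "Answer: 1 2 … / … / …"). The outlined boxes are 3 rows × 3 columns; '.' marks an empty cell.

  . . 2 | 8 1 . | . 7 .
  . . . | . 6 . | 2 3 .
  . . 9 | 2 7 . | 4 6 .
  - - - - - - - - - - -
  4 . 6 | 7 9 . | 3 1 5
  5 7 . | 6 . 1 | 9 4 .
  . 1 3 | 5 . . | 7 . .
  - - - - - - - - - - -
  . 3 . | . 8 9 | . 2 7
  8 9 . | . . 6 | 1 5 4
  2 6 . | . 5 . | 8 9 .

Step 1. [r7c1∈{1}] r7c1's peers cover all but 1. So r7c1=1.
Step 2. [r2c3∈{1,4,5,7,8}] 1 has one home in col 3: r2c3, so r2c3=1.
Step 3. [r7c4∈{4}] only 4 remains possible at r7c4 ⇒ r7c4=4.
Step 4. [r8c5∈{2,3}] across row 8, 2 lands solely at r8c5, so r8c5=2.
Step 5. [r6c8∈{8}] only 8 remains possible at r6c8. So r6c8=8.
Step 6. [r9c9∈{3}] r9c9 has the single candidate 3, so r9c9=3.
Step 7. [r4c2∈{2,8}] across col 2, 2 lands solely at r4c2, so r4c2=2.
Step 8. [r1c7∈{5}] r1c7's peers cover all but 5. So r1c7=5.
Step 9. [r1c2∈{4}] r1c2's peers cover all but 4 ⇒ r1c2=4.
Step 10. [r2c6∈{4,5}] row 2 places 4 nowhere but r2c6. So r2c6=4.
Step 11. [r3c1∈{3}] only 3 remains possible at r3c1. So r3c1=3.
Step 12. [r2c2∈{5,8}] in row 2, 5 fits only at r2c2. So r2c2=5.
Step 13. [r2c9∈{8,9}] across row 2, 8 lands solely at r2c9, so r2c9=8.
Step 14. [r6c9∈{2,6}] in row 6, 6 fits only at r6c9 ⇒ r6c9=6.
Step 15. [r9c3∈{4,7}] r9c3 is the only open cell in row 9 admitting 4 ⇒ r9c3=4.
Step 16. [r8c3∈{7}] r8c3 has the single candidate 7 ⇒ r8c3=7.
Step 17. [r1c9∈{9}] r1c9 has the single candidate 9 ⇒ r1c9=9.
Step 18. [r1c1∈{6}] r1c1 is down to just 6, so r1c1=6.
Step 19. [r1c6∈{3}] r1c6 is down to just 3, so r1c6=3.
Step 20. [r6c5∈{4}] r6c5's peers cover all but 4 ⇒ r6c5=4.
Step 21. [r3c9∈{1}] r3c9 has the single candidate 1, so r3c9=1.
Step 22. [r9c6∈{7}] r9c6 has the single candidate 7. So r9c6=7.
Step 23. [r4c6∈{8}] r4c6 has the single candidate 8, so r4c6=8.
Step 24. [r7c7∈{6}] r7c7 is down to just 6, so r7c7=6.
Step 25. [r6c1∈{9}] only 9 remains possible at r6c1, so r6c1=9.
Step 26. [r9c4∈{1}] r9c4's peers cover all but 1. So r9c4=1.
Step 27. [r5c9∈{2}] only 2 remains possible at r5c9. So r5c9=2.
Step 28. [r5c5∈{3}] r5c5 is down to just 3, so r5c5=3.
Step 29. [r3c6∈{5}] r3c6 is down to just 5, so r3c6=5.
Step 30. [r7c3∈{5}] only 5 remains possible at r7c3 ⇒ r7c3=5.
Step 31. [r3c2∈{8}] r3c2 is down to just 8, so r3c2=8.
Step 32. [r5c3∈{8}] r5c3's peers cover all but 8 ⇒ r5c3=8.
Step 33. [r6c6∈{2}] r6c6 is down to just 2, so r6c6=2.
Step 34. [r8c4∈{3}] nothing but 3 survives at r8c4, so r8c4=3.
Step 35. [r2c4∈{9}] r2c4's peers cover all but 9, so r2c4=9.
Step 36. [r2c1∈{7}] r2c1 is down to just 7. So r2c1=7.

Answer: 6 4 2 8 1 3 5 7 9 / 7 5 1 9 6 4 2 3 8 / 3 8 9 2 7 5 4 6 1 / 4 2 6 7 9 8 3 1 5 / 5 7 8 6 3 1 9 4 2 / 9 1 3 5 4 2 7 8 6 / 1 3 5 4 8 9 6 2 7 / 8 9 7 3 2 6 1 5 4 / 2 6 4 1 5 7 8 9 3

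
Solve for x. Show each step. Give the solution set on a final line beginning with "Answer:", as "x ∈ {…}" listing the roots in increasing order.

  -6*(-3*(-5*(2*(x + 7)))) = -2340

Step 1. [-6*(-3*(-5*(2*(x + 7)))) = -2340] LHS = -6·(…); ÷-6 both sides, so div: -3*(-5*(2*(x + 7))) = 390.
Step 2. [-3*(-5*(2*(x + 7))) = 390] -3 out front; divide by -3, so div: -5*(2*(x + 7)) = -130.
Step 3. [-5*(2*(x + 7)) = -130] -5·(inner) — divide through by -5 ⇒ div: 2*(x + 7) = 26.
Step 4. [2*(x + 7) = 26] leading coefficient 2: divide by 2. So div: x + 7 = 13.
Step 5. [x + 7 = 13] 7 comes off first (subtract 7) ⇒ sub: x = 6.

Answer: x ∈ {6}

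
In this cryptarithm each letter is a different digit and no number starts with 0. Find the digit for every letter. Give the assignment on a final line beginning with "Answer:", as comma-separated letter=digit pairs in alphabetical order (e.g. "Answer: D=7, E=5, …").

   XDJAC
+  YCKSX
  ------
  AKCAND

Step 1. [A] the sum has 6 digits but both addends have 5; that extra leading digit A is the final carry, namely 1, so A=1.
Step 2. [col 1: C + X ≡ D (mod 10)] several values work for X in column 1 (C + X ≡ D (mod 10), carry-in 0); try X=7. So X=7.
Step 3. [col 1: C + X ≡ D (mod 10)] D=9 is one option consistent with column 1 (C + X ≡ D (mod 10), carry-in 0) — take it. So D=9.
Step 4. [col 1: C + X ≡ D (mod 10)] column 1 reads C+X+carry(0)=D with X=7, D=9; with digits 1,7,9 already taken and all letters distinct, the only value for C is 2 ⇒ C=2.
Step 5. [col 2: A + S ≡ N (mod 10)] S=3 is one option consistent with column 2 (A + S ≡ N (mod 10), carry-in 0) — take it. So S=3.
Step 6. [col 2: A + S ≡ N (mod 10)] column 2 reads A+S+carry(0)=N with A=1, S=3; with digits 1,2,3,7,9 already taken and all letters distinct, the only value for N is 4, so N=4.
Step 7. [col 3: J + K ≡ A (mod 10)] no forcing yet in column 3 (carry-in 0); J=5 is free and consistent — try it ⇒ J=5.
Step 8. [col 3: J + K ≡ A (mod 10)] from column 3 (J=5, A=1, carry-in 0, digits 1,2,3,4,5,7,9 already taken and all letters distinct): K must equal 6. So K=6.
Step 9. [col 5: X + Y ≡ K (mod 10)] from column 5 (X=7, K=6, carry-in 1, digits 1,2,3,4,5,6,7,9 already taken and all letters distinct): Y must equal 8, so Y=8.

Answer: A=1, C=2, D=9, J=5, K=6, N=4, S=3, X=7, Y=8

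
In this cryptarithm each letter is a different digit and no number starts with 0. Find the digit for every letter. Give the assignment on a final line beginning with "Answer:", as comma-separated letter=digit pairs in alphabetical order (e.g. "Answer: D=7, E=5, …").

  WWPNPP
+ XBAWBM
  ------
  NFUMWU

Step 1. [col 1: P + M ≡ U (mod 10)] no forcing yet in column 1 (carry-in 0); M=4 is free and consistent — try it. So M=4.
Step 2. [col 1: P + M ≡ U (mod 10)] P=5 is one option consistent with column 1 (P + M ≡ U (mod 10), carry-in 0) — take it ⇒ P=5.
Step 3. [col 1: P + M ≡ U (mod 10)] column 1: given P=5, M=4, carry-in 0, and digits 4,5 already taken and all letters distinct, P+M≡U (mod 10) forces U=9. So U=9.
Step 4. [col 2: P + B ≡ W (mod 10)] several values work for B in column 2 (P + B ≡ W (mod 10), carry-in 0); try B=1 ⇒ B=1.
Step 5. [col 2: P + B ≡ W (mod 10)] from column 2 (P=5, B=1, carry-in 0, digits 1,4,5,9 already taken and all letters distinct): W must equal 6, so W=6.
Step 6. [col 3: N + W ≡ M (mod 10)] column 3: given W=6, M=4, carry-in 0, and digits 1,4,5,6,9 already taken and all letters distinct, N+W≡M (mod 10) forces N=8. So N=8.
Step 7. [col 4: P + A ≡ U (mod 10)] column 4 reads P+A+carry(1)=U with P=5, U=9; with digits 1,4,5,6,8,9 already taken and all letters distinct, the only value for A is 3 ⇒ A=3.
Step 8. [col 5: W + B ≡ F (mod 10)] column 5 reads W+B+carry(0)=F with W=6, B=1; with digits 1,3,4,5,6,8,9 already taken and all letters distinct, the only value for F is 7 ⇒ F=7.
Step 9. [col 6: W + X ≡ N (mod 10)] in column 6 we have W+X≡N with carry-in 0; given W=6, N=8 and digits 1,3,4,5,6,7,8,9 already taken and all letters distinct, that pins X to 2, so X=2.

Answer: A=3, B=1, F=7, M=4, N=8, P=5, U=9, W=6, X=2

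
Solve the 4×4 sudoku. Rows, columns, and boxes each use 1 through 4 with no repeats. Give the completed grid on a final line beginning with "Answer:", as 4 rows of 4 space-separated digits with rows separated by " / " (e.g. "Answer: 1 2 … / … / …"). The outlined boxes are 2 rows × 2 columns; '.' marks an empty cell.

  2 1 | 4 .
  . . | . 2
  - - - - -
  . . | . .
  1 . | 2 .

Step 1. [r3c4∈{1,3,4}] in col 4, 1 fits only at r3c4. So r3c4=1.
Step 2. [r3c3∈{3}] r3c3 has the single candidate 3, so r3c3=3.
Step 3. [r3c1∈{4}] nothing but 4 survives at r3c1 ⇒ r3c1=4.
Step 4. [r2c2∈{3,4}] across row 2, 4 lands solely at r2c2. So r2c2=4.
Step 5. [r2c1∈{3}] only 3 remains possible at r2c1 ⇒ r2c1=3.
Step 6. [r2c3∈{1}] r2c3 is down to just 1, so r2c3=1.
Step 7. [r1c4∈{3}] r1c4 is down to just 3. So r1c4=3.
Step 8. [r4c2∈{3}] nothing but 3 survives at r4c2 ⇒ r4c2=3.
Step 9. [r3c2∈{2}] nothing but 2 survives at r3c2 ⇒ r3c2=2.
Step 10. [r4c4∈{4}] only 4 remains possible at r4c4, so r4c4=4.

Answer: 2 1 4 3 / 3 4 1 2 / 4 2 3 1 / 1 3 2 4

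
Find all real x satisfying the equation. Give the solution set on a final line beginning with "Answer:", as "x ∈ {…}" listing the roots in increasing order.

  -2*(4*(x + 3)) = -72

Step 1. [-2*(4*(x + 3)) = -72] -2 out front; divide by -2. So div: 4*(x + 3) = 36.
Step 2. [4*(x + 3) = 36] leading coefficient 4: divide by 4, so div: x + 3 = 9.
Step 3. [x + 3 = 9] subtract 3: x sits inside (… + 3) ⇒ sub: x = 6.

Answer: x ∈ {6}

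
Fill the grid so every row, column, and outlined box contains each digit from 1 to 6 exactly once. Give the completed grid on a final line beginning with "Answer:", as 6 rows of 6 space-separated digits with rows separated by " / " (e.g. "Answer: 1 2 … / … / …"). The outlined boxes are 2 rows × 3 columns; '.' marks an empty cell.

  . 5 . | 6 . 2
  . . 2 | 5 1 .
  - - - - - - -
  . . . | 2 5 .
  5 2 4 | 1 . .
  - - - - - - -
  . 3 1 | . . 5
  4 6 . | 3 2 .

Step 1. [r1c3∈{3}] r1c3 is down to just 3. So r1c3=3.
Step 2. [r4c5∈{3,6}] 3 has one home in col 5: r4c5, so r4c5=3.
Step 3. [r3c6∈{4,6}] row 3 places 4 nowhere but r3c6. So r3c6=4.
Step 4. [r3c1∈{1,3,6}] r3c1 is the only open cell in row 3 admitting 3, so r3c1=3.
Step 5. [r1c5∈{4}] nothing but 4 survives at r1c5 ⇒ r1c5=4.
Step 6. [r5c1∈{2}] only 2 remains possible at r5c1 ⇒ r5c1=2.
Step 7. [r2c1∈{6}] only 6 remains possible at r2c1, so r2c1=6.
Step 8. [r6c6∈{1}] only 1 remains possible at r6c6, so r6c6=1.
Step 9. [r2c2∈{4}] r2c2's peers cover all but 4 ⇒ r2c2=4.
Step 10. [r6c3∈{5}] only 5 remains possible at r6c3 ⇒ r6c3=5.
Step 11. [r2c6∈{3}] r2c6 is down to just 3. So r2c6=3.
Step 12. [r1c1∈{1}] r1c1 has the single candidate 1 ⇒ r1c1=1.
Step 13. [r5c5∈{6}] r5c5 is down to just 6 ⇒ r5c5=6.
Step 14. [r3c3∈{6}] r3c3 is down to just 6, so r3c3=6.
Step 15. [r3c2∈{1}] r3c2 is down to just 1, so r3c2=1.
Step 16. [r5c4∈{4}] only 4 remains possible at r5c4, so r5c4=4.
Step 17. [r4c6∈{6}] r4c6's peers cover all but 6 ⇒ r4c6=6.

Answer: 1 5 3 6 4 2 / 6 4 2 5 1 3 / 3 1 6 2 5 4 / 5 2 4 1 3 6 / 2 3 1 4 6 5 / 4 6 5 3 2 1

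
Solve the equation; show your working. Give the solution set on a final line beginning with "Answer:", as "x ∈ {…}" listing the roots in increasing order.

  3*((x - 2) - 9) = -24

Step 1. [3*((x - 2) - 9) = -24] LHS = 3·(…); ÷3 both sides. So div: (x - 2) - 9 = -8.
Step 2. [(x - 2) - 9 = -8] 9 comes off first (add 9). So sub: x - 2 = 1.
Step 3. [x - 2 = 1] the outer -2 inverts by adding 2, so sub: x = 3.

Answer: x ∈ {3}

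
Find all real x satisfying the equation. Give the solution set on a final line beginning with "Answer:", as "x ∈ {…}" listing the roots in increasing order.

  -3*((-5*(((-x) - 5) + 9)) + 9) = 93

Step 1. [-3*((-5*(((-x) - 5) + 9)) + 9) = 93] leading coefficient -3: divide by -3 ⇒ div: (-5*(((-x) - 5) + 9)) + 9 = -31.
Step 2. [(-5*(((-x) - 5) + 9)) + 9 = -31] peel the +9: subtract 9 from each side ⇒ sub: -5*(((-x) - 5) + 9) = -40.
Step 3. [-5*(((-x) - 5) + 9) = -40] -5·(inner) — divide through by -5. So div: ((-x) - 5) + 9 = 8.
Step 4. [((-x) - 5) + 9 = 8] peel the +9: subtract 9 from each side, so sub: (-x) - 5 = -1.
Step 5. [(-x) - 5 = -1] the outer -5 inverts by adding 5 ⇒ sub: -x = 4.
Step 6. [-x = 4] leading − — multiply by −1. So neg: x = -4.

Answer: x ∈ {-4}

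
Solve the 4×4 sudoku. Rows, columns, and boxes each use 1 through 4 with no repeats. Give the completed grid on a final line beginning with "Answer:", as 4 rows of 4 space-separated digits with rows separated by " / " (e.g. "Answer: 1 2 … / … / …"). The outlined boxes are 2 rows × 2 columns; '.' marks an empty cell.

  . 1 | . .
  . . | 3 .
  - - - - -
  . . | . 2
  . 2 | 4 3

Step 1. [r2c2∈{4}] only 4 remains possible at r2c2, so r2c2=4.
Step 2. [r3c1∈{1,3,4}] across row 3, 4 lands solely at r3c1. So r3c1=4.
Step 3. [r1c1∈{2,3}] 3 has one home in row 1: r1c1, so r1c1=3.
Step 4. [r4c1∈{1}] r4c1 has the single candidate 1, so r4c1=1.
Step 5. [r3c2∈{3}] nothing but 3 survives at r3c2 ⇒ r3c2=3.
Step 6. [r2c4∈{1}] nothing but 1 survives at r2c4, so r2c4=1.
Step 7. [r2c1∈{2}] nothing but 2 survives at r2c1. So r2c1=2.
Step 8. [r1c3∈{2}] r1c3 is down to just 2, so r1c3=2.
Step 9. [r1c4∈{4}] nothing but 4 survives at r1c4, so r1c4=4.
Step 10. [r3c3∈{1}] only 1 remains possible at r3c3 ⇒ r3c3=1.

Answer: 3 1 2 4 / 2 4 3 1 / 4 3 1 2 / 1 2 4 3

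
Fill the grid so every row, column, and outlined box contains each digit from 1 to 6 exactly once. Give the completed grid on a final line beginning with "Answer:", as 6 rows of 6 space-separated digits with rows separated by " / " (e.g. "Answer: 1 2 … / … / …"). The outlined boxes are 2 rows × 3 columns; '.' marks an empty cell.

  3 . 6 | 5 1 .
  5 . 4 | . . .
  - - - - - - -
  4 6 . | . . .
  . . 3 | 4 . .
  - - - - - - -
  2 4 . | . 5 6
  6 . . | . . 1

Step 1. [r3c3∈{1,2,5}] col 3 places 2 nowhere but r3c3 ⇒ r3c3=2.
Step 2. [r3c5∈{3}] nothing but 3 survives at r3c5. So r3c5=3.
Step 3. [r2c4∈{2,3,6}] 6 has one home in col 4: r2c4, so r2c4=6.
Step 4. [r2c5∈{2}] r2c5 has the single candidate 2, so r2c5=2.
Step 5. [r4c2∈{1,5}] in box 3, 5 fits only at r4c2, so r4c2=5.
Step 6. [r6c2∈{3}] r6c2's peers cover all but 3, so r6c2=3.
Step 7. [r6c4∈{2}] nothing but 2 survives at r6c4 ⇒ r6c4=2.
Step 8. [r2c2∈{1}] nothing but 1 survives at r2c2. So r2c2=1.
Step 9. [r4c1∈{1}] nothing but 1 survives at r4c1. So r4c1=1.
Step 10. [r6c5∈{4}] r6c5's peers cover all but 4. So r6c5=4.
Step 11. [r1c6∈{4}] r1c6 is down to just 4, so r1c6=4.
Step 12. [r5c3∈{1}] r5c3 has the single candidate 1, so r5c3=1.
Step 13. [r1c2∈{2}] nothing but 2 survives at r1c2, so r1c2=2.
Step 14. [r4c5∈{6}] nothing but 6 survives at r4c5 ⇒ r4c5=6.
Step 15. [r3c4∈{1}] r3c4's peers cover all but 1. So r3c4=1.
Step 16. [r6c3∈{5}] only 5 remains possible at r6c3 ⇒ r6c3=5.
Step 17. [r5c4∈{3}] r5c4 has the single candidate 3. So r5c4=3.
Step 18. [r4c6∈{2}] only 2 remains possible at r4c6, so r4c6=2.
Step 19. [r2c6∈{3}] r2c6 has the single candidate 3. So r2c6=3.
Step 20. [r3c6∈{5}] only 5 remains possible at r3c6. So r3c6=5.

Answer: 3 2 6 5 1 4 / 5 1 4 6 2 3 / 4 6 2 1 3 5 / 1 5 3 4 6 2 / 2 4 1 3 5 6 / 6 3 5 2 4 1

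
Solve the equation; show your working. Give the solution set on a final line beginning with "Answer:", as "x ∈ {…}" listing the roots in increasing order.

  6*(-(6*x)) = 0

Step 1. [6*(-(6*x)) = 0] LHS = 6·(…); ÷6 both sides. So div: -(6*x) = 0.
Step 2. [-(6*x) = 0] flip signs both sides ⇒ neg: 6*x = 0.
Step 3. [6*x = 0] divide by the outer 6. So div: x = 0.

Answer: x ∈ {0}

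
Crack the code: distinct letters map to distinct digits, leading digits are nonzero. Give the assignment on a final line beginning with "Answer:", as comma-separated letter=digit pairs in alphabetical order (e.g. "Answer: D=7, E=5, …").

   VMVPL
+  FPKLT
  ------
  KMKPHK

Step 1. [col 1: L + T ≡ K (mod 10)] L=2 is one option consistent with column 1 (L + T ≡ K (mod 10), carry-in 0) — take it, so L=2.
Step 2. [col 1: L + T ≡ K (mod 10)] no forcing yet in column 1 (carry-in 0); K=1 is free and consistent — try it, so K=1.
Step 3. [col 1: L + T ≡ K (mod 10)] column 1: given L=2, K=1, carry-in 0, and digits 1,2 already taken and all letters distinct, L+T≡K (mod 10) forces T=9 ⇒ T=9.
Step 4. [col 2: P + L ≡ H (mod 10)] no forcing yet in column 2 (carry-in 1); P=7 is free and consistent — try it, so P=7.
Step 5. [col 2: P + L ≡ H (mod 10)] from column 2 (P=7, L=2, carry-in 1, digits 1,2,7,9 already taken and all letters distinct): H must equal 0 ⇒ H=0.
Step 6. [col 3: V + K ≡ P (mod 10)] column 3 reads V+K+carry(1)=P with K=1, P=7; with digits 0,1,2,7,9 already taken and all letters distinct, the only value for V is 5 ⇒ V=5.
Step 7. [col 4: M + P ≡ K (mod 10)] in column 4 we have M+P≡K with carry-in 0; given P=7, K=1 and digits 0,1,2,5,7,9 already taken and all letters distinct, that pins M to 4, so M=4.
Step 8. [col 5: V + F ≡ M (mod 10)] in column 5 we have V+F≡M with carry-in 1; given V=5, M=4 and digits 0,1,2,4,5,7,9 already taken and all letters distinct, that pins F to 8 ⇒ F=8.

Answer: F=8, H=0, K=1, L=2, M=4, P=7, T=9, V=5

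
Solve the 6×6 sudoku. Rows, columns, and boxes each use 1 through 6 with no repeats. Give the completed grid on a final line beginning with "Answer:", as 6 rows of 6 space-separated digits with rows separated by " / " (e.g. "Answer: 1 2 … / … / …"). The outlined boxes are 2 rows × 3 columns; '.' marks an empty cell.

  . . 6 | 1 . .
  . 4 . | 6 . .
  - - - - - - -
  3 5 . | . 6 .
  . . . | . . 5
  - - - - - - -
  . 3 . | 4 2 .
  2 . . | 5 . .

Step 1. [r4c1∈{1,4,6}] in col 1, 4 fits only at r4c1 ⇒ r4c1=4.
Step 2. [r2c3∈{1,2,3,5}] in col 3, 3 fits only at r2c3, so r2c3=3.
Step 3. [r5c1∈{1,5,6}] in col 1, 6 fits only at r5c1, so r5c1=6.
Step 4. [r6c2∈{1}] r6c2 is down to just 1. So r6c2=1.
Step 5. [r4c5∈{1,3}] col 5 places 1 nowhere but r4c5 ⇒ r4c5=1.
Step 6. [r1c5∈{3,4,5}] 4 has one home in col 5: r1c5, so r1c5=4.
Step 7. [r3c4∈{2}] only 2 remains possible at r3c4, so r3c4=2.
Step 8. [r1c6∈{2,3}] r1c6 is the only open cell in row 1 admitting 3. So r1c6=3.
Step 9. [r1c1∈{5}] r1c1 is down to just 5 ⇒ r1c1=5.
Step 10. [r4c2∈{2,6}] 6 has one home in row 4: r4c2. So r4c2=6.
Step 11. [r4c3∈{2}] nothing but 2 survives at r4c3, so r4c3=2.
Step 12. [r2c6∈{2}] r2c6 is down to just 2 ⇒ r2c6=2.
Step 13. [r5c3∈{5}] r5c3 is down to just 5. So r5c3=5.
Step 14. [r3c3∈{1}] only 1 remains possible at r3c3 ⇒ r3c3=1.
Step 15. [r2c1∈{1}] r2c1 has the single candidate 1, so r2c1=1.
Step 16. [r6c3∈{4}] only 4 remains possible at r6c3 ⇒ r6c3=4.
Step 17. [r4c4∈{3}] only 3 remains possible at r4c4. So r4c4=3.
Step 18. [r6c5∈{3}] r6c5 is down to just 3. So r6c5=3.
Step 19. [r2c5∈{5}] nothing but 5 survives at r2c5. So r2c5=5.
Step 20. [r6c6∈{6}] only 6 remains possible at r6c6 ⇒ r6c6=6.
Step 21. [r1c2∈{2}] r1c2's peers cover all but 2. So r1c2=2.
Step 22. [r5c6∈{1}] r5c6's peers cover all but 1. So r5c6=1.
Step 23. [r3c6∈{4}] r3c6 is down to just 4. So r3c6=4.

Answer: 5 2 6 1 4 3 / 1 4 3 6 5 2 / 3 5 1 2 6 4 / 4 6 2 3 1 5 / 6 3 5 4 2 1 / 2 1 4 5 3 6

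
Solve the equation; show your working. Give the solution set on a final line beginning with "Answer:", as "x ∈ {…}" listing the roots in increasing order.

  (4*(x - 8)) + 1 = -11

Step 1. [(4*(x - 8)) + 1 = -11] +1 is outermost — subtract 1 both sides. So sub: 4*(x - 8) = -12.
Step 2. [4*(x - 8) = -12] LHS = 4·(…); ÷4 both sides ⇒ div: x - 8 = -3.
Step 3. [x - 8 = -3] peel the -8: add 8 from each side, so sub: x = 5.

Answer: x ∈ {5}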